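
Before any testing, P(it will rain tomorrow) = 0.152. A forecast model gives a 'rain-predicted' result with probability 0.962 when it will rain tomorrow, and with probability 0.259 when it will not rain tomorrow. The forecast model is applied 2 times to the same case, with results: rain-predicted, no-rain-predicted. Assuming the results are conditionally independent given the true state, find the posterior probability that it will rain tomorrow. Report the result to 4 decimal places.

Posterior P(H) ≈ 0.0330

Let H be the event that it will rain tomorrow; start with P(H) = 0.152. P('rain-predicted'|H) = 0.962, P('rain-predicted'|¬H) = 0.259.
Update on result 1 ('rain-predicted'): P(H) ← 0.962·0.1520 / (0.962·0.1520 + 0.259·0.8480) = 0.14622/0.36586 = 0.3997.
Update on result 2 ('no-rain-predicted'): P(H) ← 0.038·0.3997 / (0.038·0.3997 + 0.741·0.6003) = 0.015188/0.46003 = 0.0330.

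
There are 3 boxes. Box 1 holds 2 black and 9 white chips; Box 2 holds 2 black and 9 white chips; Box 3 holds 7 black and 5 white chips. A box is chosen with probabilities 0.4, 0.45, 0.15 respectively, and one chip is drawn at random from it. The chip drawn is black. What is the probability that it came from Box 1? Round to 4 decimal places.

Posterior probability ≈ 0.3005

P(black|Box 1) = 0.1818; P(black|Box 2) = 0.1818; P(black|Box 3) = 0.5833.
Prior × likelihood for each source: 0.4·0.1818=0.07273, 0.45·0.1818=0.08182, 0.15·0.5833=0.08750. Summing gives P(black) = 0.24205.
P(Box 1 | black) = 0.07273 / 0.24205 = 0.3005.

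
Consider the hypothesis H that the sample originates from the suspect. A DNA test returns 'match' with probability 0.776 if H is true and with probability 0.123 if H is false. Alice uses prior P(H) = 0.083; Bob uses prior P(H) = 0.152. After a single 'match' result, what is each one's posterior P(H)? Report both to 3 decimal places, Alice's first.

The likelihood ratio for a 'match' result is 0.776/0.123 = 6.3089.
Alice: prior odds 0.083/0.917 = 0.090513; posterior odds 0.57104; posterior probability 0.363.
Bob: prior odds 0.152/0.848 = 0.17925; posterior odds 1.1308; posterior probability 0.531.

Alice: 0.363; Bob: 0.531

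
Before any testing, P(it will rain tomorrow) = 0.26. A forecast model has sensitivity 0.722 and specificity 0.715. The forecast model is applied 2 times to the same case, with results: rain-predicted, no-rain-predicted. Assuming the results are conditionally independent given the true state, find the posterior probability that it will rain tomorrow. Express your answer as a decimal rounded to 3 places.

Let H be the event that it will rain tomorrow; start with P(H) = 0.26. P('rain-predicted'|H) = 0.722, P('rain-predicted'|¬H) = 0.285.
Update on result 1 ('rain-predicted'): P(H) ← 0.722·0.2600 / (0.722·0.2600 + 0.285·0.7400) = 0.18772/0.39862 = 0.4709.
Update on result 2 ('no-rain-predicted'): P(H) ← 0.278·0.4709 / (0.278·0.4709 + 0.715·0.5291) = 0.13092/0.50921 = 0.2571.

Posterior P(H) ≈ 0.257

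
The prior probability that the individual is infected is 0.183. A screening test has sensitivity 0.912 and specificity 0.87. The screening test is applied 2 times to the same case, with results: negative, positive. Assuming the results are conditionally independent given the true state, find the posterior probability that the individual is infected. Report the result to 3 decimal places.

Posterior P(H) ≈ 0.137

Let H be the event that the individual is infected; start with P(H) = 0.183. P('positive'|H) = 0.912, P('positive'|¬H) = 0.13.
Update on result 1 ('negative'): P(H) ← 0.088·0.1830 / (0.088·0.1830 + 0.87·0.8170) = 0.016104/0.72689 = 0.0222.
Update on result 2 ('positive'): P(H) ← 0.912·0.0222 / (0.912·0.0222 + 0.13·0.9778) = 0.020205/0.14732 = 0.1371.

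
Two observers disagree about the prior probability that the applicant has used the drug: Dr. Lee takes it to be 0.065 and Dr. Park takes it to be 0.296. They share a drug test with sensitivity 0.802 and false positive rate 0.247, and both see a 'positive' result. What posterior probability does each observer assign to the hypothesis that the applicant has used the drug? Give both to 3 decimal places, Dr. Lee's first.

Dr. Lee: 0.184; Dr. Park: 0.577

The likelihood ratio for a 'positive' result is 0.802/0.247 = 3.2470.
Dr. Lee: prior odds 0.065/0.935 = 0.069519; posterior odds 0.22572; posterior probability 0.184.
Dr. Park: prior odds 0.296/0.704 = 0.42045; posterior odds 1.3652; posterior probability 0.577.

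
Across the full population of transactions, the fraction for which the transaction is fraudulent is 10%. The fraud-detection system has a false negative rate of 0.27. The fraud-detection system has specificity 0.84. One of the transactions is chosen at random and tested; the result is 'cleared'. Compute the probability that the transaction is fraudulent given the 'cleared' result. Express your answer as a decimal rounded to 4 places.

P(H | E) ≈ 0.0345

Write H for 'the transaction is fraudulent'. Prior odds H:¬H = 0.1/0.9 = 0.11111. For the 'cleared' outcome, the likelihood ratio is 0.27/0.84 = 0.32143.
Posterior odds = 0.11111 × 0.32143 = 0.035714, so P(H|E) = 0.035714/(1+0.035714) = 0.0345.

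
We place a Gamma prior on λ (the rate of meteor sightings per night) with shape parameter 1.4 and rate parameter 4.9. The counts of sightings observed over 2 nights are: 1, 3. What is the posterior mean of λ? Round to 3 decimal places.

Posterior mean ≈ 0.783

Total count ∑xᵢ = 4 over n = 2 nights.
Gamma is conjugate to the Poisson likelihood: posterior is Gamma(shape = 1.4+4 = 5.4, rate = 4.9+2 = 6.9).
E[λ | data] = 5.4/6.9 = 0.783.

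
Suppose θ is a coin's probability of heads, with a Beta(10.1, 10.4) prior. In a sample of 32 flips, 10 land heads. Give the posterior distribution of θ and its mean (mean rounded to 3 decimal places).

Posterior: Beta(20.1, 32.4); mean ≈ 0.383

Observing 10 successes and 22 failures updates Beta(10.1, 10.4) by adding the success and failure counts to the two shape parameters: α = 10.1+10 = 20.1, β = 10.4+22 = 32.4.
Posterior mean = α/(α+β) = 20.1/52.5 = 0.383.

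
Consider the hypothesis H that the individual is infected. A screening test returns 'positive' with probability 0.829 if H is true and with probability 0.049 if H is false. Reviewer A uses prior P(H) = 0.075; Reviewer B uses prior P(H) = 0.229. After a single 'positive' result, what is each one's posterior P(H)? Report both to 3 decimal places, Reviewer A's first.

P('+'|H) = 0.829, P('+'|¬H) = 0.049.
Reviewer A: numerator 0.829·0.075 = 0.062175; evidence = 0.062175+0.049·0.925 = 0.10750; posterior = 0.578.
Reviewer B: numerator 0.829·0.229 = 0.18984; evidence = 0.18984+0.049·0.771 = 0.22762; posterior = 0.834.

Reviewer A: 0.578; Reviewer B: 0.834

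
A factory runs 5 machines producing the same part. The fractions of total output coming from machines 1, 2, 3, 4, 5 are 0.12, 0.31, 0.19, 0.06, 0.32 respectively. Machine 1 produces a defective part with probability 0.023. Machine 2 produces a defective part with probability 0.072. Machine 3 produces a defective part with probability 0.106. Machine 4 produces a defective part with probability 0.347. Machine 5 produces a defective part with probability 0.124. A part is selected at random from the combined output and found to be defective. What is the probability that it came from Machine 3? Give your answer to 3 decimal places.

Tabulate prior·likelihood by source: [1] prior 0.12, lik 0.023, product 0.002760; [2] prior 0.31, lik 0.072, product 0.02232; [3] prior 0.19, lik 0.106, product 0.02014; [4] prior 0.06, lik 0.347, product 0.02082; [5] prior 0.32, lik 0.124, product 0.03968.
Normalizing constant = 0.10572; the posterior for Machine 3 is its product over the sum, 0.02014/0.10572 = 0.191.

Posterior probability ≈ 0.191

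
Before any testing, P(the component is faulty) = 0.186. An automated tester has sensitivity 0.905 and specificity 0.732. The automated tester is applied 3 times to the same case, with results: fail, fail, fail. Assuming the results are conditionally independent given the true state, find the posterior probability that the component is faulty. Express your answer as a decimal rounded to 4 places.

With H the event that the component is faulty, the joint likelihood of the observed sequence is P(data|H) = 0.905·0.905·0.905 = 0.74122 and P(data|¬H) = 0.268·0.268·0.268 = 0.019249.
Bayes: P(H|data) = 0.186·0.74122 / (0.186·0.74122 + 0.814·0.019249) = 0.13787/0.15354 = 0.8979.

Posterior P(H) ≈ 0.8979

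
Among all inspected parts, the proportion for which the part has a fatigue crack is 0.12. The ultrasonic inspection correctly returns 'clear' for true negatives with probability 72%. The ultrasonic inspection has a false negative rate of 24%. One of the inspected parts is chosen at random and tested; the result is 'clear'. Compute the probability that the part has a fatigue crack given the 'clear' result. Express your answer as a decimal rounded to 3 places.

Let H be the event that the part has a fatigue crack. P(H) = 0.12, so P(¬H) = 0.88. With E the 'clear' result, P(E|H) = 0.24 and P(E|¬H) = 0.72.
P(E) = 0.24·0.12 + 0.72·0.88 = 0.028800 + 0.63360 = 0.66240.
By Bayes' theorem, P(H|E) = 0.028800 / 0.66240 = 0.043.

P(H | E) ≈ 0.043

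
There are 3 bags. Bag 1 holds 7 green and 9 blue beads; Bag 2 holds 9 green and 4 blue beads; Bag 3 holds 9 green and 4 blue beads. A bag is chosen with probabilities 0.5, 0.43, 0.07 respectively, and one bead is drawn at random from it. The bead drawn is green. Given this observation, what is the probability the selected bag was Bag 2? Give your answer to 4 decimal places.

P(green|Bag 1) = 0.4375; P(green|Bag 2) = 0.6923; P(green|Bag 3) = 0.6923.
Prior × likelihood for each source: 0.5·0.4375=0.2188, 0.43·0.6923=0.2977, 0.07·0.6923=0.04846. Summing gives P(green) = 0.56490.
P(Bag 2 | green) = 0.2977 / 0.56490 = 0.5270.

Posterior probability ≈ 0.5270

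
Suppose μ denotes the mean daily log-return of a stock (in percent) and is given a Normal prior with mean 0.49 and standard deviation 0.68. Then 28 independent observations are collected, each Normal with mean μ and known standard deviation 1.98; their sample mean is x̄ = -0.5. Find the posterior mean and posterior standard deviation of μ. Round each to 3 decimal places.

Posterior mean ≈ -0.270; posterior SD ≈ 0.328

With known σ, the Normal prior is conjugate. Weight on the data is w = (n/σ²)/(n/σ² + 1/τ₀²) = 7.14213/(7.14213+2.16263) = 0.76758.
Posterior mean = w·x̄ + (1−w)·μ₀ = 0.76758·-0.5 + 0.23242·0.49 = -0.270. Posterior variance = 1/(7.14213+2.16263) = 0.107472, so SD = 0.328.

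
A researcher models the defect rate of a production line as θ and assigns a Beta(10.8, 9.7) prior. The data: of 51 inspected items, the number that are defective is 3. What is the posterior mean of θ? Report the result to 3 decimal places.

Observing 3 successes and 48 failures updates Beta(10.8, 9.7) by adding the success and failure counts to the two shape parameters: α = 10.8+3 = 13.8, β = 9.7+48 = 57.7.
Posterior mean = α/(α+β) = 13.8/71.5 = 0.193.

Posterior mean ≈ 0.193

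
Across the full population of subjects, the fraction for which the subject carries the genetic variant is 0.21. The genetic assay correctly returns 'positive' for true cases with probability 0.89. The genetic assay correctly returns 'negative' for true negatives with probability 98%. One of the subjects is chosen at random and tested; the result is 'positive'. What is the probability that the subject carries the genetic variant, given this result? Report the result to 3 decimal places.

P(H | E) ≈ 0.922

Write H for 'the subject carries the genetic variant'. Prior odds H:¬H = 0.21/0.79 = 0.26582. For the 'positive' outcome, the likelihood ratio is 0.89/0.02 = 44.500.
Posterior odds = 0.26582 × 44.500 = 11.829, so P(H|E) = 11.829/(1+11.829) = 0.922.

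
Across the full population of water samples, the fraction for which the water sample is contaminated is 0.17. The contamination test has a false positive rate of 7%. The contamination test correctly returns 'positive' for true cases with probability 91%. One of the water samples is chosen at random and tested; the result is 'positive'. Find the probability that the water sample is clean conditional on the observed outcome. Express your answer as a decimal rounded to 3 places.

Write H for 'the water sample is contaminated'. Prior odds H:¬H = 0.17/0.83 = 0.20482. For the 'positive' outcome, the likelihood ratio is 0.91/0.07 = 13.000.
Posterior odds = 0.20482 × 13.000 = 2.6627, so P(H|E) = 2.6627/(1+2.6627) = 0.727. Then P(¬H|E) = 1 − 0.727 = 0.273.

P(¬H | E) ≈ 0.273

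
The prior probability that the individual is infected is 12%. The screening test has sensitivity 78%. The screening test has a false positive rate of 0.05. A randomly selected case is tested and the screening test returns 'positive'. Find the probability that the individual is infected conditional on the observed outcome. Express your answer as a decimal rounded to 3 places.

Let H be the event that the individual is infected. P(H) = 0.12, so P(¬H) = 0.88. With E the 'positive' result, P(E|H) = 0.78 and P(E|¬H) = 0.05.
P(E) = 0.78·0.12 + 0.05·0.88 = 0.093600 + 0.044000 = 0.13760.
By Bayes' theorem, P(H|E) = 0.093600 / 0.13760 = 0.680.

P(H | E) ≈ 0.680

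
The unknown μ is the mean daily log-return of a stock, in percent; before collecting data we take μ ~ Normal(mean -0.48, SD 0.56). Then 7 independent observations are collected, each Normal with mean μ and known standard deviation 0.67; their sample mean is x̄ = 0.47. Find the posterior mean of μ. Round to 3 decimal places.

With known σ, the Normal prior is conjugate. Weight on the data is w = (n/σ²)/(n/σ² + 1/τ₀²) = 15.5937/(15.5937+3.18878) = 0.83023.
Posterior mean = w·x̄ + (1−w)·μ₀ = 0.83023·0.47 + 0.16977·-0.48 = 0.309.

Posterior mean ≈ 0.309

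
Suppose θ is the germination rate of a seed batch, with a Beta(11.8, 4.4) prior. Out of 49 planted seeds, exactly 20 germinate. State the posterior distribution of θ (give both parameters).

Posterior: Beta(31.8, 33.4)

Observing 20 successes and 29 failures updates Beta(11.8, 4.4) by adding the success and failure counts to the two shape parameters: α = 11.8+20 = 31.8, β = 4.4+29 = 33.4.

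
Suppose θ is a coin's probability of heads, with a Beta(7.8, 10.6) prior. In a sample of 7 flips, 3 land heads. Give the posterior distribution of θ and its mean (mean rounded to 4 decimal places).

Observing 3 successes and 4 failures updates Beta(7.8, 10.6) by adding the success and failure counts to the two shape parameters: α = 7.8+3 = 10.8, β = 10.6+4 = 14.6.
Posterior mean = α/(α+β) = 10.8/25.4 = 0.4252.

Posterior: Beta(10.8, 14.6); mean ≈ 0.4252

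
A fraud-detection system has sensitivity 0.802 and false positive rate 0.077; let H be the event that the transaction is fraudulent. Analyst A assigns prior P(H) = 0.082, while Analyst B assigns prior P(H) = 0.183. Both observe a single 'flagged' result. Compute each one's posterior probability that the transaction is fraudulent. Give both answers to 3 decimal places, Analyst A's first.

Analyst A: 0.482; Analyst B: 0.700

The likelihood ratio for a 'flagged' result is 0.802/0.077 = 10.416.
Analyst A: prior odds 0.082/0.918 = 0.089325; posterior odds 0.93037; posterior probability 0.482.
Analyst B: prior odds 0.183/0.817 = 0.22399; posterior odds 2.3330; posterior probability 0.700.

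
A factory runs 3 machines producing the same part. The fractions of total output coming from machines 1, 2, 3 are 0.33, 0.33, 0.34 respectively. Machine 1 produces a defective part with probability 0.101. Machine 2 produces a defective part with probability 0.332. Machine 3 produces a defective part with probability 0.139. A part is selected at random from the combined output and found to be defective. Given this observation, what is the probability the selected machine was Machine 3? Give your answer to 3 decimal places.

Tabulate prior·likelihood by source: [1] prior 0.33, lik 0.101, product 0.03333; [2] prior 0.33, lik 0.332, product 0.1096; [3] prior 0.34, lik 0.139, product 0.04726.
Normalizing constant = 0.19015; the posterior for Machine 3 is its product over the sum, 0.04726/0.19015 = 0.249.

Posterior probability ≈ 0.249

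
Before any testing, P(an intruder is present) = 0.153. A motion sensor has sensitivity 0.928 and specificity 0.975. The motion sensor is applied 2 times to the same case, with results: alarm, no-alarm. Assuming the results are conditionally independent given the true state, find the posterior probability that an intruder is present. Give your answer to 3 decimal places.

Let H be the event that an intruder is present; start with P(H) = 0.153. P('alarm'|H) = 0.928, P('alarm'|¬H) = 0.025.
Update on result 1 ('alarm'): P(H) ← 0.928·0.1530 / (0.928·0.1530 + 0.025·0.8470) = 0.14198/0.16316 = 0.8702.
Update on result 2 ('no-alarm'): P(H) ← 0.072·0.8702 / (0.072·0.8702 + 0.975·0.1298) = 0.062656/0.18919 = 0.3312.

Posterior P(H) ≈ 0.331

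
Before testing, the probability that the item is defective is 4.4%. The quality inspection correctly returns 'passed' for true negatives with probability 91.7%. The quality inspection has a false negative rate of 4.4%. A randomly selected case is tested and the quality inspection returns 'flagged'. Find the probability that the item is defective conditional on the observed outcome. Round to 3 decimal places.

Let H be the event that the item is defective. P(H) = 0.044, so P(¬H) = 0.956. With E the 'flagged' result, P(E|H) = 0.956 and P(E|¬H) = 0.083.
P(E) = 0.956·0.044 + 0.083·0.956 = 0.042064 + 0.079348 = 0.12141.
By Bayes' theorem, P(H|E) = 0.042064 / 0.12141 = 0.346.

P(H | E) ≈ 0.346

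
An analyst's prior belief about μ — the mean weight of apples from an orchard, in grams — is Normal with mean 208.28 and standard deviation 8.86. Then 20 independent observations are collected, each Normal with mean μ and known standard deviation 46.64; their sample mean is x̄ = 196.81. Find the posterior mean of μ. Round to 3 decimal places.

With known σ, the Normal prior is conjugate. Weight on the data is w = (n/σ²)/(n/σ² + 1/τ₀²) = 0.00919418/(0.00919418+0.0127389) = 0.41919.
Posterior mean = w·x̄ + (1−w)·μ₀ = 0.41919·196.81 + 0.58081·208.28 = 203.472.

Posterior mean ≈ 203.472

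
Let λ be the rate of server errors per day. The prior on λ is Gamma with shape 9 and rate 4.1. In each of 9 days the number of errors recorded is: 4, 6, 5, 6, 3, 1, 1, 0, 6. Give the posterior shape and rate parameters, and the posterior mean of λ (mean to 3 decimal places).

The Poisson likelihood adds the total count to the shape and the number of exposure periods to the rate. Here ∑xᵢ = 32 and n = 9, so shape 9→41 and rate 4.1→13.1.
Posterior mean = shape/rate = 41/13.1 = 3.130.

Posterior: Gamma(shape=41, rate=13.1); mean ≈ 3.130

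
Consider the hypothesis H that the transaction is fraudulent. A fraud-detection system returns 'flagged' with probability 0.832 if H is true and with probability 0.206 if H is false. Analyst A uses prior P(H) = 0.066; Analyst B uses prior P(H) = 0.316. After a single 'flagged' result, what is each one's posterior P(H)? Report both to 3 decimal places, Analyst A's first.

Analyst A: 0.222; Analyst B: 0.651

P('+'|H) = 0.832, P('+'|¬H) = 0.206.
Analyst A: numerator 0.832·0.066 = 0.054912; evidence = 0.054912+0.206·0.934 = 0.24732; posterior = 0.222.
Analyst B: numerator 0.832·0.316 = 0.26291; evidence = 0.26291+0.206·0.684 = 0.40382; posterior = 0.651.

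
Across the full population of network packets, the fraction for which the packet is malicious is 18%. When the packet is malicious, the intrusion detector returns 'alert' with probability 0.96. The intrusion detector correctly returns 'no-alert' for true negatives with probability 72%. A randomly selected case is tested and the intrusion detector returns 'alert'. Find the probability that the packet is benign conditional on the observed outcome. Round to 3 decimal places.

Let H be the event that the packet is malicious. P(H) = 0.18, so P(¬H) = 0.82. With E the 'alert' result, P(E|H) = 0.96 and P(E|¬H) = 0.28.
P(E) = 0.96·0.18 + 0.28·0.82 = 0.17280 + 0.22960 = 0.40240.
By Bayes' theorem, P(H|E) = 0.17280 / 0.40240 = 0.429. Hence P(¬H|E) = 1 − 0.429 = 0.571.

P(¬H | E) ≈ 0.571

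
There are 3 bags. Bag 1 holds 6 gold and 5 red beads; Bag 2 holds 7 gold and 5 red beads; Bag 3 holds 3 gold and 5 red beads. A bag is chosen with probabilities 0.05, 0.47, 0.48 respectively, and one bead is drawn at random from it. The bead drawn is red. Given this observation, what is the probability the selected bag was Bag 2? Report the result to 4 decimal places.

Posterior probability ≈ 0.3776

Tabulate prior·likelihood by source: [1] prior 0.05, lik 0.4545, product 0.02273; [2] prior 0.47, lik 0.4167, product 0.1958; [3] prior 0.48, lik 0.625, product 0.3000.
Normalizing constant = 0.51856; the posterior for Bag 2 is its product over the sum, 0.1958/0.51856 = 0.3776.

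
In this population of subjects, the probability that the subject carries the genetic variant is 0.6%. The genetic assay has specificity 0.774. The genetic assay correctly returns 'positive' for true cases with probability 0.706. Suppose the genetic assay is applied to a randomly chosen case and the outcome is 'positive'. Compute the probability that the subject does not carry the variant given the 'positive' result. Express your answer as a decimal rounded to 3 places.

P(¬H | E) ≈ 0.981

Let H be the event that the subject carries the genetic variant. P(H) = 0.006, so P(¬H) = 0.994. With E the 'positive' result, P(E|H) = 0.706 and P(E|¬H) = 0.226.
P(E) = 0.706·0.006 + 0.226·0.994 = 0.0042360 + 0.22464 = 0.22888.
By Bayes' theorem, P(H|E) = 0.0042360 / 0.22888 = 0.019. Hence P(¬H|E) = 1 − 0.019 = 0.981.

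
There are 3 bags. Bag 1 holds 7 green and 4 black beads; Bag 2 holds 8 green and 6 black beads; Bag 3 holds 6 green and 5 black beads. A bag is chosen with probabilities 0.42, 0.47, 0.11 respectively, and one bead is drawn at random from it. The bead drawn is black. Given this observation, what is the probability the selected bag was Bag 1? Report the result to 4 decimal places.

Tabulate prior·likelihood by source: [1] prior 0.42, lik 0.3636, product 0.1527; [2] prior 0.47, lik 0.4286, product 0.2014; [3] prior 0.11, lik 0.4545, product 0.05000.
Normalizing constant = 0.40416; the posterior for Bag 1 is its product over the sum, 0.1527/0.40416 = 0.3779.

Posterior probability ≈ 0.3779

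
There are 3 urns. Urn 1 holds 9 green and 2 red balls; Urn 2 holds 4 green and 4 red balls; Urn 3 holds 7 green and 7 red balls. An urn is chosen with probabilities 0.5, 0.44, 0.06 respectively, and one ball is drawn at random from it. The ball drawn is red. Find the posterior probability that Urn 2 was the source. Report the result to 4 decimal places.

P(red|Urn 1) = 0.1818; P(red|Urn 2) = 0.5; P(red|Urn 3) = 0.5.
Prior × likelihood for each source: 0.5·0.1818=0.09091, 0.44·0.5=0.2200, 0.06·0.5=0.03000. Summing gives P(red) = 0.34091.
P(Urn 2 | red) = 0.2200 / 0.34091 = 0.6453.

Posterior probability ≈ 0.6453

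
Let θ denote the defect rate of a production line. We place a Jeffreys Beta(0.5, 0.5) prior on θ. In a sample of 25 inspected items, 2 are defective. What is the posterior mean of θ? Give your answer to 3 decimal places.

Posterior mean ≈ 0.096

Observing 2 successes and 23 failures updates Beta(0.5, 0.5) by adding the success and failure counts to the two shape parameters: α = 0.5+2 = 2.5, β = 0.5+23 = 23.5.
E[θ | data] = 2.5/(2.5+23.5) = 0.096.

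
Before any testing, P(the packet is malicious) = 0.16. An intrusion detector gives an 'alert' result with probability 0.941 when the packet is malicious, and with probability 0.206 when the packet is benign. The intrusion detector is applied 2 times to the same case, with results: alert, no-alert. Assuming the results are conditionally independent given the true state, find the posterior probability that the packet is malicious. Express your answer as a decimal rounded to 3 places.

Let H be the event that the packet is malicious; start with P(H) = 0.16. P('alert'|H) = 0.941, P('alert'|¬H) = 0.206.
Update on result 1 ('alert'): P(H) ← 0.941·0.1600 / (0.941·0.1600 + 0.206·0.8400) = 0.15056/0.32360 = 0.4653.
Update on result 2 ('no-alert'): P(H) ← 0.059·0.4653 / (0.059·0.4653 + 0.794·0.5347) = 0.027451/0.45203 = 0.0607.

Posterior P(H) ≈ 0.061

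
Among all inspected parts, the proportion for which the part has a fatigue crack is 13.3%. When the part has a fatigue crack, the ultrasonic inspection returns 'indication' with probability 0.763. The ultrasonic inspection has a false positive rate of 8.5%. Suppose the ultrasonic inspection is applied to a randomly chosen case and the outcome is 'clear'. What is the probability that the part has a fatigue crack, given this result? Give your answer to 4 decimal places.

P(H | E) ≈ 0.0382

Let H be the event that the part has a fatigue crack. P(H) = 0.133, so P(¬H) = 0.867. With E the 'clear' result, P(E|H) = 0.237 and P(E|¬H) = 0.915.
P(E) = 0.237·0.133 + 0.915·0.867 = 0.031521 + 0.79331 = 0.82483.
By Bayes' theorem, P(H|E) = 0.031521 / 0.82483 = 0.0382.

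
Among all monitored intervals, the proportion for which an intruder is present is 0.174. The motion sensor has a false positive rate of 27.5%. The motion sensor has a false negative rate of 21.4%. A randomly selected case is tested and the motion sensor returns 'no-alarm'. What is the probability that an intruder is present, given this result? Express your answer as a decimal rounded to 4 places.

Write H for 'an intruder is present'. Prior odds H:¬H = 0.174/0.826 = 0.21065. For the 'no-alarm' outcome, the likelihood ratio is 0.214/0.725 = 0.29517.
Posterior odds = 0.21065 × 0.29517 = 0.062179, so P(H|E) = 0.062179/(1+0.062179) = 0.0585.

P(H | E) ≈ 0.0585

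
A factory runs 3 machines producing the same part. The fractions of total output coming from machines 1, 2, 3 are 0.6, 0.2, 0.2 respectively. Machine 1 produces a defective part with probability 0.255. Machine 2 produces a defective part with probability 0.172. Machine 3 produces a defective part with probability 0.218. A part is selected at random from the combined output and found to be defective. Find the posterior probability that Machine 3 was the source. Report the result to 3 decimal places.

P(defective|M1) = 0.255; P(defective|M2) = 0.172; P(defective|M3) = 0.218.
Prior × likelihood for each source: 0.6·0.255=0.1530, 0.2·0.172=0.03440, 0.2·0.218=0.04360. Summing gives P(defective) = 0.23100.
P(Machine 3 | defective) = 0.04360 / 0.23100 = 0.189.

Posterior probability ≈ 0.189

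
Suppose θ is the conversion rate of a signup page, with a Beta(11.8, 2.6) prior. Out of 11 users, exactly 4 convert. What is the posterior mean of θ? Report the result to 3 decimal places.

Posterior mean ≈ 0.622

Observing 4 successes and 7 failures updates Beta(11.8, 2.6) by adding the success and failure counts to the two shape parameters: α = 11.8+4 = 15.8, β = 2.6+7 = 9.6.
E[θ | data] = 15.8/(15.8+9.6) = 0.622.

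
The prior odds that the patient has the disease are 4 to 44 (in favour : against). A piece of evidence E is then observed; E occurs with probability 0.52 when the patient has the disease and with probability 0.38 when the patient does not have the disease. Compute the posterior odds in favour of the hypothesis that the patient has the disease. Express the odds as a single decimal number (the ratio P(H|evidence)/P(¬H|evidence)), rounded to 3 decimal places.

Posterior odds ≈ 0.124

Prior odds = 4/44 = 0.090909.
Likelihood ratio for E = 0.52/0.38 = 1.3684.
Posterior odds = prior odds × LR = 0.12440.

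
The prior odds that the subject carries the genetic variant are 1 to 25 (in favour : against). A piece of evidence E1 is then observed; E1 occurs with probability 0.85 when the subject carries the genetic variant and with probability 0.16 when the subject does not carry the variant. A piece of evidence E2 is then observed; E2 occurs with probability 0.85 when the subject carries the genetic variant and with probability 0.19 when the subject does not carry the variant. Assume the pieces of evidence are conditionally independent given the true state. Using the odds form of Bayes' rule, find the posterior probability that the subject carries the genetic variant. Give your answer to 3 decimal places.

Prior odds = 1/25 = 0.040000.
Likelihood ratio for E1 = 0.85/0.16 = 5.3125.
Likelihood ratio for E2 = 0.85/0.19 = 4.4737.
Posterior odds = prior odds × LR₁ × LR₂ = 0.95066.
Posterior probability = odds/(1+odds) = 0.95066/1.9507 = 0.487.

Posterior probability ≈ 0.487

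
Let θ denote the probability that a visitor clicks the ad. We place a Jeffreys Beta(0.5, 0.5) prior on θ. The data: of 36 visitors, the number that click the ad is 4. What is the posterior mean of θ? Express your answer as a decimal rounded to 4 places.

Posterior mean ≈ 0.1216

Observing 4 successes and 32 failures updates Beta(0.5, 0.5) by adding the success and failure counts to the two shape parameters: α = 0.5+4 = 4.5, β = 0.5+32 = 32.5.
E[θ | data] = 4.5/(4.5+32.5) = 0.1216.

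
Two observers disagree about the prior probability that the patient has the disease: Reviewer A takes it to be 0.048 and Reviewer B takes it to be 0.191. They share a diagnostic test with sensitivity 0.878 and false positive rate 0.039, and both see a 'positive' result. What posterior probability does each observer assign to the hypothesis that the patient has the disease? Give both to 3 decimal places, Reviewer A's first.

Reviewer A: 0.532; Reviewer B: 0.842

The likelihood ratio for a 'positive' result is 0.878/0.039 = 22.513.
Reviewer A: prior odds 0.048/0.952 = 0.050420; posterior odds 1.1351; posterior probability 0.532.
Reviewer B: prior odds 0.191/0.809 = 0.23609; posterior odds 5.3151; posterior probability 0.842.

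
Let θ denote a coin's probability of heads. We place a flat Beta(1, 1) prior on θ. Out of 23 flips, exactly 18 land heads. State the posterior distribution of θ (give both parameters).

Posterior: Beta(19, 6)

Observing 18 successes and 5 failures updates Beta(1, 1) by adding the success and failure counts to the two shape parameters: α = 1+18 = 19, β = 1+5 = 6.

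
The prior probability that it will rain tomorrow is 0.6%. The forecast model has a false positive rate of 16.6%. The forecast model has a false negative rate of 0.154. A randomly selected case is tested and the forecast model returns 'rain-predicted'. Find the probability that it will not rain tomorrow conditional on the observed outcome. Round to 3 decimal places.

Let H be the event that it will rain tomorrow. P(H) = 0.006, so P(¬H) = 0.994. With E the 'rain-predicted' result, P(E|H) = 0.846 and P(E|¬H) = 0.166.
P(E) = 0.846·0.006 + 0.166·0.994 = 0.0050760 + 0.16500 = 0.17008.
By Bayes' theorem, P(H|E) = 0.0050760 / 0.17008 = 0.030. Hence P(¬H|E) = 1 − 0.030 = 0.970.

P(¬H | E) ≈ 0.970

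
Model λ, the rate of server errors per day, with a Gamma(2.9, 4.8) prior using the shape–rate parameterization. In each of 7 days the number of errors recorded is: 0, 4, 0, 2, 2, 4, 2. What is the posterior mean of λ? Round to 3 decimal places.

The Poisson likelihood adds the total count to the shape and the number of exposure periods to the rate. Here ∑xᵢ = 14 and n = 7, so shape 2.9→16.9 and rate 4.8→11.8.
E[λ | data] = 16.9/11.8 = 1.432.

Posterior mean ≈ 1.432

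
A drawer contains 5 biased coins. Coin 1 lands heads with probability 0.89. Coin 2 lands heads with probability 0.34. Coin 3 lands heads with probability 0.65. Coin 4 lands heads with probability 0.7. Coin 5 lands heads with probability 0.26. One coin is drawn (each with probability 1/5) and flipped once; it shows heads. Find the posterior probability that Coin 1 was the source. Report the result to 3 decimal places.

Tabulate prior·likelihood by source: [1] prior 0.2, lik 0.89, product 0.1780; [2] prior 0.2, lik 0.34, product 0.06800; [3] prior 0.2, lik 0.65, product 0.1300; [4] prior 0.2, lik 0.7, product 0.1400; [5] prior 0.2, lik 0.26, product 0.05200.
Normalizing constant = 0.56800; the posterior for Coin 1 is its product over the sum, 0.1780/0.56800 = 0.313.

Posterior probability ≈ 0.313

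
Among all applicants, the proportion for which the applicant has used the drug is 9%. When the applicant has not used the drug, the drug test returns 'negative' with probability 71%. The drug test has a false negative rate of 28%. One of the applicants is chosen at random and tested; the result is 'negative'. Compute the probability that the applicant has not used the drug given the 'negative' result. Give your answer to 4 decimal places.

P(¬H | E) ≈ 0.9625

Write H for 'the applicant has used the drug'. Prior odds H:¬H = 0.09/0.91 = 0.098901. For the 'negative' outcome, the likelihood ratio is 0.28/0.71 = 0.39437.
Posterior odds = 0.098901 × 0.39437 = 0.039003, so P(H|E) = 0.039003/(1+0.039003) = 0.0375. Then P(¬H|E) = 1 − 0.0375 = 0.9625.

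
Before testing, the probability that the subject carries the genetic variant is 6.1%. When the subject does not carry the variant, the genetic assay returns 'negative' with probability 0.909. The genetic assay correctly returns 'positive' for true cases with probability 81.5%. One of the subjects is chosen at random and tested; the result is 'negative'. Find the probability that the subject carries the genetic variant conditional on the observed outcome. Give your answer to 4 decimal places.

P(H | E) ≈ 0.0130

Write H for 'the subject carries the genetic variant'. Prior odds H:¬H = 0.061/0.939 = 0.064963. For the 'negative' outcome, the likelihood ratio is 0.185/0.909 = 0.20352.
Posterior odds = 0.064963 × 0.20352 = 0.013221, so P(H|E) = 0.013221/(1+0.013221) = 0.0130.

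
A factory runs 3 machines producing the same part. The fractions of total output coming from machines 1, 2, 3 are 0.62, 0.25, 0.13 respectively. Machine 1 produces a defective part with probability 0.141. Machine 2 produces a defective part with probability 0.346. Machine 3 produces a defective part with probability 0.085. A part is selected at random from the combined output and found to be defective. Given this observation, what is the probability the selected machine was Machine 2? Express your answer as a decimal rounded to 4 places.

Posterior probability ≈ 0.4676

Tabulate prior·likelihood by source: [1] prior 0.62, lik 0.141, product 0.08742; [2] prior 0.25, lik 0.346, product 0.08650; [3] prior 0.13, lik 0.085, product 0.01105.
Normalizing constant = 0.18497; the posterior for Machine 2 is its product over the sum, 0.08650/0.18497 = 0.4676.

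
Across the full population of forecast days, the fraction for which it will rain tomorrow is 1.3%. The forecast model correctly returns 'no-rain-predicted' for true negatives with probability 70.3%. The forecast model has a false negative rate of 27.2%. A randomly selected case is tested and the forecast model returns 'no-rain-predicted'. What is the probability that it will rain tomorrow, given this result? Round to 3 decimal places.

Write H for 'it will rain tomorrow'. Prior odds H:¬H = 0.013/0.987 = 0.013171. For the 'no-rain-predicted' outcome, the likelihood ratio is 0.272/0.703 = 0.38691.
Posterior odds = 0.013171 × 0.38691 = 0.0050961, so P(H|E) = 0.0050961/(1+0.0050961) = 0.005.

P(H | E) ≈ 0.005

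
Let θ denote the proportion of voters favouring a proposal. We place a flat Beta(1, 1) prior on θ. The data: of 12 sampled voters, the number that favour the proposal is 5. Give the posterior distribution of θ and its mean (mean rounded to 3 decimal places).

Observing 5 successes and 7 failures updates Beta(1, 1) by adding the success and failure counts to the two shape parameters: α = 1+5 = 6, β = 1+7 = 8.
E[θ | data] = 6/(6+8) = 0.429.

Posterior: Beta(6, 8); mean ≈ 0.429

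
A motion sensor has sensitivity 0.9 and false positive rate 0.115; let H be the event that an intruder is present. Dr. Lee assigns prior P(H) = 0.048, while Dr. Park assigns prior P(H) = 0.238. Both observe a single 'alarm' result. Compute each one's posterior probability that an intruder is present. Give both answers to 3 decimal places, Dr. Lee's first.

Dr. Lee: 0.283; Dr. Park: 0.710

The likelihood ratio for an 'alarm' result is 0.9/0.115 = 7.8261.
Dr. Lee: prior odds 0.048/0.952 = 0.050420; posterior odds 0.39459; posterior probability 0.283.
Dr. Park: prior odds 0.238/0.762 = 0.31234; posterior odds 2.4444; posterior probability 0.710.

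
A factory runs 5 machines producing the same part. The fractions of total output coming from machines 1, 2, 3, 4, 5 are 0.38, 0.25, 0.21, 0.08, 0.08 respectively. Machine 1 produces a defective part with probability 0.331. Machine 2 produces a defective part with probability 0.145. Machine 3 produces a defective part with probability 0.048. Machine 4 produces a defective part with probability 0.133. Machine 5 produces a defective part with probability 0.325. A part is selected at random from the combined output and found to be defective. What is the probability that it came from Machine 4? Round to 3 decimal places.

Tabulate prior·likelihood by source: [1] prior 0.38, lik 0.331, product 0.1258; [2] prior 0.25, lik 0.145, product 0.03625; [3] prior 0.21, lik 0.048, product 0.01008; [4] prior 0.08, lik 0.133, product 0.01064; [5] prior 0.08, lik 0.325, product 0.02600.
Normalizing constant = 0.20875; the posterior for Machine 4 is its product over the sum, 0.01064/0.20875 = 0.051.

Posterior probability ≈ 0.051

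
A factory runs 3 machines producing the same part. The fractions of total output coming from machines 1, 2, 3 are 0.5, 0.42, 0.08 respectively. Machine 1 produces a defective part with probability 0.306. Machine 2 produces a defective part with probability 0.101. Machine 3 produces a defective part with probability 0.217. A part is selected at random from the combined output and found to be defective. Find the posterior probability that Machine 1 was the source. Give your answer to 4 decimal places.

P(defective|M1) = 0.306; P(defective|M2) = 0.101; P(defective|M3) = 0.217.
Prior × likelihood for each source: 0.5·0.306=0.1530, 0.42·0.101=0.04242, 0.08·0.217=0.01736. Summing gives P(defective) = 0.21278.
P(Machine 1 | defective) = 0.1530 / 0.21278 = 0.7191.

Posterior probability ≈ 0.7191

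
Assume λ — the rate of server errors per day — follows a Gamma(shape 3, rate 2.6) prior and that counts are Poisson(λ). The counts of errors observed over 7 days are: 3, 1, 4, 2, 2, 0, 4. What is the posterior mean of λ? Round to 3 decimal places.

Posterior mean ≈ 1.979

The Poisson likelihood adds the total count to the shape and the number of exposure periods to the rate. Here ∑xᵢ = 16 and n = 7, so shape 3→19 and rate 2.6→9.6.
Posterior mean = shape/rate = 19/9.6 = 1.979.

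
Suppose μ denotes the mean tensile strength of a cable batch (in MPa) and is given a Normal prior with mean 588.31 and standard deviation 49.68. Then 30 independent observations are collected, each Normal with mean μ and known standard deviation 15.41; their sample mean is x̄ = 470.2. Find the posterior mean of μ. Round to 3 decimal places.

Posterior mean ≈ 470.578

Prior precision 1/τ₀² = 1/49.68² = 0.00040517; data precision n/σ² = 30/15.41² = 0.126333.
Posterior precision = 0.00040517 + 0.126333 = 0.126738.
Posterior mean = (0.00040517·588.31 + 0.126333·470.2) / 0.126738 = 470.578.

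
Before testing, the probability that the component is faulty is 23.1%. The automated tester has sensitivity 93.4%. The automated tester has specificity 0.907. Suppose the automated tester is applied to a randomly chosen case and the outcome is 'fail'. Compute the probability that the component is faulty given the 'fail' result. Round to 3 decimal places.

Let H be the event that the component is faulty. P(H) = 0.231, so P(¬H) = 0.769. With E the 'fail' result, P(E|H) = 0.934 and P(E|¬H) = 0.093.
P(E) = 0.934·0.231 + 0.093·0.769 = 0.21575 + 0.071517 = 0.28727.
By Bayes' theorem, P(H|E) = 0.21575 / 0.28727 = 0.751.

P(H | E) ≈ 0.751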